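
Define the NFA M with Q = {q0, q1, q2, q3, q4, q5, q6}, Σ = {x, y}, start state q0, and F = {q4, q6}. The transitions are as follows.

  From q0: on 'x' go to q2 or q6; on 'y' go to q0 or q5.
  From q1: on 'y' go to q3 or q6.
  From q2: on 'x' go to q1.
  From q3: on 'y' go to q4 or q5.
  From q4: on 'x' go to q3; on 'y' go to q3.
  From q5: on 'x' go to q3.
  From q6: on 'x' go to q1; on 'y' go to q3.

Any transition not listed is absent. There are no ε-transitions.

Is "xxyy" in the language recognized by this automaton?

Start in {q0}.
Read 'x': q0→{q2, q6}; now {q2, q6}.
Read 'x': q2→{q1}, q6→{q1}; now {q1}.
Read 'y': q1→{q3, q6}; now {q3, q6}.
Read 'y': q3→{q4, q5}, q6→{q3}; now {q3, q4, q5}.
The final set {q3, q4, q5} contains the accepting state q4.

Yes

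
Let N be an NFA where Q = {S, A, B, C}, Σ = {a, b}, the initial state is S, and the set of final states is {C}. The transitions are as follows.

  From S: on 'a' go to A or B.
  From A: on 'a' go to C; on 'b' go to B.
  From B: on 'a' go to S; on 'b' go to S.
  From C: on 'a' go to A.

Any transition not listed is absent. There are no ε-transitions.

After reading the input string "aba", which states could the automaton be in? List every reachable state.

Start in {S}.
Read 'a': {S} → {A, B}.
Read 'b': {A, B} → {S, B}.
Read 'a': {S, B} → {S, A, B}.

{S, A, B}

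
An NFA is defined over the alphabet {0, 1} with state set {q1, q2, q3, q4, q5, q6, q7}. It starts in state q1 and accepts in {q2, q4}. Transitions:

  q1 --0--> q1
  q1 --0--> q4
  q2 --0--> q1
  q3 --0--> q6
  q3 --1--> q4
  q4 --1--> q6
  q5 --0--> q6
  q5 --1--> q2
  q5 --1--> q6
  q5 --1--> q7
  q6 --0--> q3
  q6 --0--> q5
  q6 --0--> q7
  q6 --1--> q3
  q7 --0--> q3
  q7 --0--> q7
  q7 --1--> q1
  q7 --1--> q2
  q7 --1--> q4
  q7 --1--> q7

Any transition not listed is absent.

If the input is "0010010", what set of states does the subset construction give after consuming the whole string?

{q1, q3, q4, q6, q7}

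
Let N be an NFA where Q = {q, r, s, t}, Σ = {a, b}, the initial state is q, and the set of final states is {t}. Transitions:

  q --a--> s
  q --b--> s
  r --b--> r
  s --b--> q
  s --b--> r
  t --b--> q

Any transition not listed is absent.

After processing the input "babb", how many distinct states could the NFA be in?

Start in {q}.
Read 'b': q→{s}; now {s}.
Read 'a': s→∅; now ∅.
The set is empty and remains empty for the remaining 2 symbols.
That set has 0 states.

0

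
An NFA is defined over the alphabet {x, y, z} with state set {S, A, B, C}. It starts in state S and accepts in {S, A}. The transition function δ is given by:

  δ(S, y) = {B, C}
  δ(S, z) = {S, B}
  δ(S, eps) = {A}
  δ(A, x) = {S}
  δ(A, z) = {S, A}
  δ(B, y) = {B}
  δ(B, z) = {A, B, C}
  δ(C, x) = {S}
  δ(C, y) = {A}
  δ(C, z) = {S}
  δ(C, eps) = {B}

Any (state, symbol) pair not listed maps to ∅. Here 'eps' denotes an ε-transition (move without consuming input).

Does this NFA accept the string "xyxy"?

No

Start: ε-closure({S}) = {S, A}.
Read 'x': S→∅, A→{S}; union {S}; ε-closure = {S, A}.
Read 'y': S→{B, C}, A→∅; now {B, C}.
Read 'x': B→∅, C→{S}; union {S}; ε-closure = {S, A}.
Read 'y': S→{B, C}, A→∅; now {B, C}.
The final set {B, C} contains no accepting state.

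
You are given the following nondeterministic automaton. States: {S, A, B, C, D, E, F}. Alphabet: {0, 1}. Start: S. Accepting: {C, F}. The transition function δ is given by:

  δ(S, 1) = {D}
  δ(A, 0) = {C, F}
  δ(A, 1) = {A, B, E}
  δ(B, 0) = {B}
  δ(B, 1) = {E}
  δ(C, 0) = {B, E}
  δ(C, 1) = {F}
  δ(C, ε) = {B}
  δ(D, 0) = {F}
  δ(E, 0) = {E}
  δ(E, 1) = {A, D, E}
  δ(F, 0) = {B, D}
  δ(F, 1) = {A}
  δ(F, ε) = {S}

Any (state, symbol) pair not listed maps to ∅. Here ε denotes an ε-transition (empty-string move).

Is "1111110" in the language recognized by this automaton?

No

Start in {S}.
Read '1': S→{D}; now {D}.
Read '1': D→∅; now ∅.
The set is empty and remains empty for the remaining 5 symbols.
The final set ∅ contains no accepting state.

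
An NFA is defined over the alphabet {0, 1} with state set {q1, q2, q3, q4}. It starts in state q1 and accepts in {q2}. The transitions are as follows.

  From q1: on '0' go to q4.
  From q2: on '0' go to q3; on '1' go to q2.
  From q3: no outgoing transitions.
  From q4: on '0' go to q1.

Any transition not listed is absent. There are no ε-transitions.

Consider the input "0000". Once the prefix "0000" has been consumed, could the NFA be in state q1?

Yes

Start in {q1}.
Read '0': q1→{q4}; now {q4}.
Read '0': q4→{q1}; now {q1}.
Read '0': q1→{q4}; now {q4}.
Read '0': q4→{q1}; now {q1}.
State q1 is in {q1}.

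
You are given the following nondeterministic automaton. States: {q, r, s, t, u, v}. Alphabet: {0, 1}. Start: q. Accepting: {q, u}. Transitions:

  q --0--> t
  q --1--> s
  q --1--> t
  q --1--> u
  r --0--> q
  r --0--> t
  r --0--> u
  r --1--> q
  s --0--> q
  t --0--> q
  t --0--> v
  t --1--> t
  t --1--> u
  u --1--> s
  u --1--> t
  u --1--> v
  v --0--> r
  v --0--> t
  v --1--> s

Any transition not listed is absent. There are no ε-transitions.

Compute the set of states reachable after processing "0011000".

{q, r, t, u, v}

Start in {q}.
Read '0': q→{t}; now {t}.
Read '0': t→{q, v}; now {q, v}.
Read '1': q→{s, t, u}, v→{s}; now {s, t, u}.
Read '1': s→∅, t→{t, u}, u→{s, t, v}; now {s, t, u, v}.
Read '0': s→{q}, t→{q, v}, u→∅, v→{r, t}; now {q, r, t, v}.
Read '0': q→{t}, r→{q, t, u}, t→{q, v}, v→{r, t}; now {q, r, t, u, v}.
Read '0': q→{t}, r→{q, t, u}, t→{q, v}, u→∅, v→{r, t}; now {q, r, t, u, v}.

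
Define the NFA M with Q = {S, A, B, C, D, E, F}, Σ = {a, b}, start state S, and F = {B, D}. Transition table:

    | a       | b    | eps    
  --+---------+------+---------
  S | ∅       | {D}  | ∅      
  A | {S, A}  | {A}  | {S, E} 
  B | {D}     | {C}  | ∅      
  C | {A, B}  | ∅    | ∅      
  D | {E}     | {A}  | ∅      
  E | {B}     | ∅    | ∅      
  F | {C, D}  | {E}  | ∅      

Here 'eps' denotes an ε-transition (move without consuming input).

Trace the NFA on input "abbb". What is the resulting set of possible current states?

∅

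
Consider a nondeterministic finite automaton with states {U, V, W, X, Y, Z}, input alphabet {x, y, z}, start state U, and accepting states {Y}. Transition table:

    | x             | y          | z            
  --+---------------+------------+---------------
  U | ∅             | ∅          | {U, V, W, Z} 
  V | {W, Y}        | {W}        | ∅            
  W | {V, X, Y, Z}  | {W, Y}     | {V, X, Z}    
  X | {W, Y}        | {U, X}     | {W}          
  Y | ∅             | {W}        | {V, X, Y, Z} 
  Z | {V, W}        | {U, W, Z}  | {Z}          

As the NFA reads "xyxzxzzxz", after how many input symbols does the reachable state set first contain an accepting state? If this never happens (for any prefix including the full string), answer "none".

none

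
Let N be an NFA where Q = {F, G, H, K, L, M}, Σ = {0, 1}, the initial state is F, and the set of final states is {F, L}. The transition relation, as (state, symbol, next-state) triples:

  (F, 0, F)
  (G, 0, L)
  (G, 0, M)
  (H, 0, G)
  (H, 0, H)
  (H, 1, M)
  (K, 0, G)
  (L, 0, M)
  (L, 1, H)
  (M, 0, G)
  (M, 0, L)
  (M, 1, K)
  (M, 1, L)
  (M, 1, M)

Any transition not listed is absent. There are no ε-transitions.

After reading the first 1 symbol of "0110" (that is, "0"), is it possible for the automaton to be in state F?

Start in {F}.
Read '0': F→{F}; now {F}.
State F is in {F}.

Yes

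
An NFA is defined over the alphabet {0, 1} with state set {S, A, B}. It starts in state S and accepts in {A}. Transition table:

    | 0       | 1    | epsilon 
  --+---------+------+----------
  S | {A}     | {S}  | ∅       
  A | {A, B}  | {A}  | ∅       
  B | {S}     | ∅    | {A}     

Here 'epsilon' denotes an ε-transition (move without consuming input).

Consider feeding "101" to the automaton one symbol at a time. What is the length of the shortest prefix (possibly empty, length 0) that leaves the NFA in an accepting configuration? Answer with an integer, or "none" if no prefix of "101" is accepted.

2

Start in {S}.
Read '1': {S} → {S}.
Read '0': {S} → {A}.
None of the earlier sets intersect F, but {A} does.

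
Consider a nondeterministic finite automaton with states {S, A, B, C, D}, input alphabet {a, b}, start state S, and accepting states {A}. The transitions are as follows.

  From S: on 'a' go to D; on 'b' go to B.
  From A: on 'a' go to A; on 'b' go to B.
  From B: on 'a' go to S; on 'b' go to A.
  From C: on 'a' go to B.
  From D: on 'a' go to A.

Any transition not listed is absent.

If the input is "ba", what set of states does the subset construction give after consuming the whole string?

{S}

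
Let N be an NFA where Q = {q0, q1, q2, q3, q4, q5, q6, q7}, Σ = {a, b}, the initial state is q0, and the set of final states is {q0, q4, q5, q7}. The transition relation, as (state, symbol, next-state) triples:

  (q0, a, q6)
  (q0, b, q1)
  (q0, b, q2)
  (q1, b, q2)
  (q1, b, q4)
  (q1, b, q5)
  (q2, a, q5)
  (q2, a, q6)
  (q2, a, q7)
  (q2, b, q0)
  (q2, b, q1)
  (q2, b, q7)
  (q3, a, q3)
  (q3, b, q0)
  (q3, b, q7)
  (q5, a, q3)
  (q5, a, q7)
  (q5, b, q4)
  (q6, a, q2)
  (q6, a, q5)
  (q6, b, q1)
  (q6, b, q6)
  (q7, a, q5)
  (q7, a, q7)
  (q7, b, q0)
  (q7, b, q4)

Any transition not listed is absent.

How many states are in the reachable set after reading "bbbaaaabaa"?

Start in {q0}.
Read 'b': q0→{q1, q2}; now {q1, q2}.
Read 'b': q1→{q2, q4, q5}, q2→{q0, q1, q7}; now {q0, q1, q2, q4, q5, q7}.
Read 'b': q0→{q1, q2}, q1→{q2, q4, q5}, q2→{q0, q1, q7}, q4→∅, q5→{q4}, q7→{q0, q4}; now {q0, q1, q2, q4, q5, q7}.
Read 'a': q0→{q6}, q1→∅, q2→{q5, q6, q7}, q4→∅, q5→{q3, q7}, q7→{q5, q7}; now {q3, q5, q6, q7}.
Read 'a': q3→{q3}, q5→{q3, q7}, q6→{q2, q5}, q7→{q5, q7}; now {q2, q3, q5, q7}.
Read 'a': q2→{q5, q6, q7}, q3→{q3}, q5→{q3, q7}, q7→{q5, q7}; now {q3, q5, q6, q7}.
Read 'a': q3→{q3}, q5→{q3, q7}, q6→{q2, q5}, q7→{q5, q7}; now {q2, q3, q5, q7}.
Read 'b': q2→{q0, q1, q7}, q3→{q0, q7}, q5→{q4}, q7→{q0, q4}; now {q0, q1, q4, q7}.
Read 'a': q0→{q6}, q1→∅, q4→∅, q7→{q5, q7}; now {q5, q6, q7}.
Read 'a': q5→{q3, q7}, q6→{q2, q5}, q7→{q5, q7}; now {q2, q3, q5, q7}.
That set has 4 states.

4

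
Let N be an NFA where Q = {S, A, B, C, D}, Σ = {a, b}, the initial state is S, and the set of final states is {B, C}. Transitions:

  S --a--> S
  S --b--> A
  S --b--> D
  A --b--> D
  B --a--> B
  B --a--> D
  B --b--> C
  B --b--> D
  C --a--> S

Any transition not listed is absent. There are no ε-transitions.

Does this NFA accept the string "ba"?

Start in {S}.
Read 'b': S→{A, D}; now {A, D}.
Read 'a': A→∅, D→∅; now ∅.
The final set ∅ contains no accepting state.

No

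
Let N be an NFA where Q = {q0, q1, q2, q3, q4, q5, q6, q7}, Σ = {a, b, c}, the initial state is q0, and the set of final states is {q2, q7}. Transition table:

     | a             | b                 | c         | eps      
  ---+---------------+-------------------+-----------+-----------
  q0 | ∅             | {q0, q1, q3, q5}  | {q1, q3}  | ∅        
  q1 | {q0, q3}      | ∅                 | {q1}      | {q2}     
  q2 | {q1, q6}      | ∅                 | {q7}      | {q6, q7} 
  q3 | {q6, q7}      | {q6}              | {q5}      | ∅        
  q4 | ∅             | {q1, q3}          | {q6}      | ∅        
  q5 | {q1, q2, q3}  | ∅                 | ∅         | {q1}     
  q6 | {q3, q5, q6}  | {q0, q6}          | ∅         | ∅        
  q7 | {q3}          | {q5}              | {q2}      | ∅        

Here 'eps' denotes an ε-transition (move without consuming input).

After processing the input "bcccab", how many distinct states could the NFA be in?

Start in {q0}.
Read 'b': {q0} → {q0, q1, q2, q3, q5, q6, q7}.
Read 'c': {q0, q1, q2, q3, q5, q6, q7} → {q1, q2, q3, q5, q6, q7}.
Read 'c': {q1, q2, q3, q5, q6, q7} → {q1, q2, q5, q6, q7}.
Read 'c': {q1, q2, q5, q6, q7} → {q1, q2, q6, q7}.
Read 'a': {q1, q2, q6, q7} → {q0, q1, q2, q3, q5, q6, q7}.
Read 'b': {q0, q1, q2, q3, q5, q6, q7} → {q0, q1, q2, q3, q5, q6, q7}.
That set has 7 states.

7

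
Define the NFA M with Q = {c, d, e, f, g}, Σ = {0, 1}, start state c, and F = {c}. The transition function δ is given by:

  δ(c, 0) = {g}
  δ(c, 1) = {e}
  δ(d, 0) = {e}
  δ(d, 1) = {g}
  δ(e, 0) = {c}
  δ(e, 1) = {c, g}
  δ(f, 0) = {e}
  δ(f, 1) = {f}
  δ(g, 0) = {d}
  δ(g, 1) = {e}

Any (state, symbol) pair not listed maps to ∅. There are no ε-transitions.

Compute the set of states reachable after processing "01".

{e}

Start in {c}.
Read '0': c→{g}; now {g}.
Read '1': g→{e}; now {e}.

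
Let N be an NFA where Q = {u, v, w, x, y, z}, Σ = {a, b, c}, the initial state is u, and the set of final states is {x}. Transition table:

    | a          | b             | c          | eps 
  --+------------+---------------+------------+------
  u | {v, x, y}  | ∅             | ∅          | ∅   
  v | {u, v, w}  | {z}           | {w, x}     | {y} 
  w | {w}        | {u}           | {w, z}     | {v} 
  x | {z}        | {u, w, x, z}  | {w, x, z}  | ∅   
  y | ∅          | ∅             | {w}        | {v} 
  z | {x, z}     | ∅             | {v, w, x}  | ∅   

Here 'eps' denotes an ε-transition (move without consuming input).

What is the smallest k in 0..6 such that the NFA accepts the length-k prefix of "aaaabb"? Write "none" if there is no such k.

Start in {u}.
Read 'a': u→{v, x, y}; now {v, x, y}.
None of the earlier sets intersect F, but {v, x, y} does.

1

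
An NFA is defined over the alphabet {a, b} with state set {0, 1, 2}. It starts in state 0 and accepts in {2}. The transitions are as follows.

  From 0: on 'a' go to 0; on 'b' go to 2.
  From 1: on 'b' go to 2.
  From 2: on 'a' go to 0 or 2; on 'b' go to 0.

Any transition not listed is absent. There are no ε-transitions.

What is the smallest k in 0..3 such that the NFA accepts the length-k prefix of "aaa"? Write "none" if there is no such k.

Start in {0}.
Read 'a': {0} → {0}.
Read 'a': {0} → {0}.
Read 'a': {0} → {0}.
No reachable set along the way intersects F.

none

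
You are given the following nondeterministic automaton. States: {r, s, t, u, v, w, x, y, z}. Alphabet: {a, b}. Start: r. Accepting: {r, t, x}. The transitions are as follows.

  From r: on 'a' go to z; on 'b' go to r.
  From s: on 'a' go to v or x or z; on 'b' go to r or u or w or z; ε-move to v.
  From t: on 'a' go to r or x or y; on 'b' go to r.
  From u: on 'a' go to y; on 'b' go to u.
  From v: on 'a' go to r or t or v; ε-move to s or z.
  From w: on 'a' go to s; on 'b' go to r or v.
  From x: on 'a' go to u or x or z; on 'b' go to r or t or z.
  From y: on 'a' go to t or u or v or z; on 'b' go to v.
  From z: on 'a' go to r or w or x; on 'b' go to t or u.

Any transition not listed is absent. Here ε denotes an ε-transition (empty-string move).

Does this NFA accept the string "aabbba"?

Start in {r}.
Read 'a': {r} → {z}.
Read 'a': {z} → {r, w, x}.
Read 'b': {r, w, x} → {r, s, t, v, z}.
Read 'b': {r, s, t, v, z} → {r, t, u, w, z}.
Read 'b': {r, t, u, w, z} → {r, s, t, u, v, z}.
Read 'a': {r, s, t, u, v, z} → {r, s, t, v, w, x, y, z}.
The final set {r, s, t, v, w, x, y, z} contains the accepting states r, t, x.

Yes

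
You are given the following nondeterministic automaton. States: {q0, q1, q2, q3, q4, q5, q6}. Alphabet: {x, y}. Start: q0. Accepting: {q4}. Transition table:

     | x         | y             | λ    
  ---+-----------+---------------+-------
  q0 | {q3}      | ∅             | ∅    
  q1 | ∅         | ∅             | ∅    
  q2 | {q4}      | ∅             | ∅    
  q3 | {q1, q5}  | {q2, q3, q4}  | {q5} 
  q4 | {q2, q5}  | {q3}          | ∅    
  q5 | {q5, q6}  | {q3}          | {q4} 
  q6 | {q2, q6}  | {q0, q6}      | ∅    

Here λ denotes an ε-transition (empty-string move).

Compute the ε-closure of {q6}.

{q6}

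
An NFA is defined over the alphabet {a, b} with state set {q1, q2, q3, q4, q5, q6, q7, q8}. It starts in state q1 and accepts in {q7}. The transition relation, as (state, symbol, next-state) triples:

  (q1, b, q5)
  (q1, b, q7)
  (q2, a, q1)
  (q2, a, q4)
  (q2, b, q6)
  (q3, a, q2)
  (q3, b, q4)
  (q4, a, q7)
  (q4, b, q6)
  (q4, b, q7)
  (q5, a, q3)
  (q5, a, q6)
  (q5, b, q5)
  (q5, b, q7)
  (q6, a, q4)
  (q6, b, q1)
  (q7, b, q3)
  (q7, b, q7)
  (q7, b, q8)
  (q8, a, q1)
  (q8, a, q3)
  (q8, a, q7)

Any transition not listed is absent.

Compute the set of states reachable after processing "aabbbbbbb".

Start in {q1}.
Read 'a': q1→∅; now ∅.
The set is empty and remains empty for the remaining 8 symbols.

∅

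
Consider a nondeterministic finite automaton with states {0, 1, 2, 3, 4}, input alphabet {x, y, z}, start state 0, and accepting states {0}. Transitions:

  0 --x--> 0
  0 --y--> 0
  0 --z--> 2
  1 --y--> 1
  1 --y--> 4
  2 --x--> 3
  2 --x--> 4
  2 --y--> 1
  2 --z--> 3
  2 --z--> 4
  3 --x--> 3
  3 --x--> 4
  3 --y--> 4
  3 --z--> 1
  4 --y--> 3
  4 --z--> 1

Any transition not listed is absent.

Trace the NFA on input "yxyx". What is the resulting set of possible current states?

{0}

Start in {0}.
Read 'y': 0→{0}; now {0}.
Read 'x': 0→{0}; now {0}.
Read 'y': 0→{0}; now {0}.
Read 'x': 0→{0}; now {0}.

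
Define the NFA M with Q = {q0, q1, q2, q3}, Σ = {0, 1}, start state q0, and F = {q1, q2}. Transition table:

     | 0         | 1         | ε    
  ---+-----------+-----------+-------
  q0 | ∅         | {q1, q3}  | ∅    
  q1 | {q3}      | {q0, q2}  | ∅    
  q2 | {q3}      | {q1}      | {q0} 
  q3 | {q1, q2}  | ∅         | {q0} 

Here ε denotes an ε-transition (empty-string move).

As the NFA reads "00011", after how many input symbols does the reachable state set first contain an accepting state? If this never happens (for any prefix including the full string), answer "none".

Start in {q0}.
Read '0': {q0} → ∅.
The set is empty and remains empty for the remaining 4 symbols.
No reachable set along the way intersects F.

none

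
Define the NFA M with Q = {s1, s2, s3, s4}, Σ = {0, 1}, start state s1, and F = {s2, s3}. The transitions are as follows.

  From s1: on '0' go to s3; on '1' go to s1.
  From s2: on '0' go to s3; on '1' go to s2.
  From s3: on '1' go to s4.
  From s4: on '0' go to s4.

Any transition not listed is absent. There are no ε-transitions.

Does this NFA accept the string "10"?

Start in {s1}.
Read '1': {s1} → {s1}.
Read '0': {s1} → {s3}.
The final set {s3} contains the accepting state s3.

Yes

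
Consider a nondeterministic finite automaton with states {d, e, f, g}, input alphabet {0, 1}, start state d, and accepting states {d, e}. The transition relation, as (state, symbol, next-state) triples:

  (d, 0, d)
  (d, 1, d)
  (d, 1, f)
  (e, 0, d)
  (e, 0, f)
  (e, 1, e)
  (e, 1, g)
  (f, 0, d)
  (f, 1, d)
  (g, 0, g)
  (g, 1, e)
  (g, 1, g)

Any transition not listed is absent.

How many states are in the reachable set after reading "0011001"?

2

Start in {d}.
Read '0': d→{d}; now {d}.
Read '0': d→{d}; now {d}.
Read '1': d→{d, f}; now {d, f}.
Read '1': d→{d, f}, f→{d}; now {d, f}.
Read '0': d→{d}, f→{d}; now {d}.
Read '0': d→{d}; now {d}.
Read '1': d→{d, f}; now {d, f}.
That set has 2 states.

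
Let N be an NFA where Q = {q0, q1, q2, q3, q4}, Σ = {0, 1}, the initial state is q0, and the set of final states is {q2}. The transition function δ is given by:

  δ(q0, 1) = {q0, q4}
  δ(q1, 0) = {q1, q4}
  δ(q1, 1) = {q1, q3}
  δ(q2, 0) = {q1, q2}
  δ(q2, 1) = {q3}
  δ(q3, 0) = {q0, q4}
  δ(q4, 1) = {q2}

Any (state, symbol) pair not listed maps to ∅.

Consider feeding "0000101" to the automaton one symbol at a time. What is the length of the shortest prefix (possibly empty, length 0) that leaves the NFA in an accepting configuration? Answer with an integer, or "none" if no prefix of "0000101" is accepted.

none

Start in {q0}.
Read '0': {q0} → ∅.
The set is empty and remains empty for the remaining 6 symbols.
No reachable set along the way intersects F.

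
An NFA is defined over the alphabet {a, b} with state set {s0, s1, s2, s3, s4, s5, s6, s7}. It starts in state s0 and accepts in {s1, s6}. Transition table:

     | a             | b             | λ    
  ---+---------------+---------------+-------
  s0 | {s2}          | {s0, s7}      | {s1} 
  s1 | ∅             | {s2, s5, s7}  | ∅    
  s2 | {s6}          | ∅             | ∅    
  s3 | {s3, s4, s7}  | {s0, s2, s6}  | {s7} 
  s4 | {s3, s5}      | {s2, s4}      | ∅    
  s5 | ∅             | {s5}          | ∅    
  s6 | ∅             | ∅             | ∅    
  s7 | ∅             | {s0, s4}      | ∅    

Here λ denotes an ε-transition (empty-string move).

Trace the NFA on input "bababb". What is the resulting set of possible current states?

∅

Start: ε-closure({s0}) = {s0, s1}.
Read 'b': s0→{s0, s7}, s1→{s2, s5, s7}; union {s0, s2, s5, s7}; ε-closure = {s0, s1, s2, s5, s7}.
Read 'a': s0→{s2}, s1→∅, s2→{s6}, s5→∅, s7→∅; now {s2, s6}.
Read 'b': s2→∅, s6→∅; now ∅.
The set is empty and remains empty for the remaining 3 symbols.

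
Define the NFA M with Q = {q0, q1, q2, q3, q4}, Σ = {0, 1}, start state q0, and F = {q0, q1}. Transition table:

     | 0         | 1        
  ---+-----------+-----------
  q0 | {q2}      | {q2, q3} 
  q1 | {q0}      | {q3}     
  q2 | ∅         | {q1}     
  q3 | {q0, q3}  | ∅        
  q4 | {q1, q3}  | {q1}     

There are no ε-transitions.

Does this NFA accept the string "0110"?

Yes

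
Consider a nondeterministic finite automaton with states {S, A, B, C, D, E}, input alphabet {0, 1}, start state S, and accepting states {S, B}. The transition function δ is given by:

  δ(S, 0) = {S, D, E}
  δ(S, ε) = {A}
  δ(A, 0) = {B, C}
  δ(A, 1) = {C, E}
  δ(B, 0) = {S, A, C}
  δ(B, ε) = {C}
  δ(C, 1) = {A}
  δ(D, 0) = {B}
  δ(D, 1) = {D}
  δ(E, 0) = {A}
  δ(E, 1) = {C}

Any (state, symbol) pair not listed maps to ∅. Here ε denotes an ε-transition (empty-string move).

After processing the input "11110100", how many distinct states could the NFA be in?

Start: ε-closure({S}) = {S, A}.
Read '1': S→∅, A→{C, E}; now {C, E}.
Read '1': C→{A}, E→{C}; now {A, C}.
Read '1': A→{C, E}, C→{A}; now {A, C, E}.
Read '1': A→{C, E}, C→{A}, E→{C}; now {A, C, E}.
Read '0': A→{B, C}, C→∅, E→{A}; now {A, B, C}.
Read '1': A→{C, E}, B→∅, C→{A}; now {A, C, E}.
Read '0': A→{B, C}, C→∅, E→{A}; now {A, B, C}.
Read '0': A→{B, C}, B→{S, A, C}, C→∅; now {S, A, B, C}.
That set has 4 states.

4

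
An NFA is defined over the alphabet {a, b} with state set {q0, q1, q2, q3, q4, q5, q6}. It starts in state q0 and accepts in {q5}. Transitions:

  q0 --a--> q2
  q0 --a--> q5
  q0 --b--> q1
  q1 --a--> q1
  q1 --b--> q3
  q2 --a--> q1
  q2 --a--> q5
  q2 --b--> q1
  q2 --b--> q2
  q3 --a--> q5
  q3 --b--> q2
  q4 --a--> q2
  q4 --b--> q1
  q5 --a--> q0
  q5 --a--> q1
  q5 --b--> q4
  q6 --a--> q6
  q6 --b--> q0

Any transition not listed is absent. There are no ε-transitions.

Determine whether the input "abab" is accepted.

Start in {q0}.
Read 'a': {q0} → {q2, q5}.
Read 'b': {q2, q5} → {q1, q2, q4}.
Read 'a': {q1, q2, q4} → {q1, q2, q5}.
Read 'b': {q1, q2, q5} → {q1, q2, q3, q4}.
The final set {q1, q2, q3, q4} contains no accepting state.

No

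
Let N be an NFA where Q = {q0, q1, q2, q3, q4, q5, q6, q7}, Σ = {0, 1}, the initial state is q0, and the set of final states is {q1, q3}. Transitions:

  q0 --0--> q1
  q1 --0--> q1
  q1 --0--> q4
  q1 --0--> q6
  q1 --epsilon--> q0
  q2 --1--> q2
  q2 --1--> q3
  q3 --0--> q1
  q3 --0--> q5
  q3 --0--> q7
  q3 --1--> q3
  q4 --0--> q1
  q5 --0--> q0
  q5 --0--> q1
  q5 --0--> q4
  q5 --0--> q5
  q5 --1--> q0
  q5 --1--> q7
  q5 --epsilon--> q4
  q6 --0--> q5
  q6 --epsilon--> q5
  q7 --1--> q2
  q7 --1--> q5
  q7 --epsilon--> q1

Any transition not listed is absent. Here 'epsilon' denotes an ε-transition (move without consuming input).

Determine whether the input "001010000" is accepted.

Yes

Start in {q0}.
Read '0': q0→{q1}; union {q1}; ε-closure = {q0, q1}.
Read '0': q0→{q1}, q1→{q1, q4, q6}; union {q1, q4, q6}; ε-closure = {q0, q1, q4, q5, q6}.
Read '1': q0→∅, q1→∅, q4→∅, q5→{q0, q7}, q6→∅; union {q0, q7}; ε-closure = {q0, q1, q7}.
Read '0': q0→{q1}, q1→{q1, q4, q6}, q7→∅; union {q1, q4, q6}; ε-closure = {q0, q1, q4, q5, q6}.
Read '1': q0→∅, q1→∅, q4→∅, q5→{q0, q7}, q6→∅; union {q0, q7}; ε-closure = {q0, q1, q7}.
Read '0': q0→{q1}, q1→{q1, q4, q6}, q7→∅; union {q1, q4, q6}; ε-closure = {q0, q1, q4, q5, q6}.
Read '0': q0→{q1}, q1→{q1, q4, q6}, q4→{q1}, q5→{q0, q1, q4, q5}, q6→{q5}; now {q0, q1, q4, q5, q6}.
Read '0': q0→{q1}, q1→{q1, q4, q6}, q4→{q1}, q5→{q0, q1, q4, q5}, q6→{q5}; now {q0, q1, q4, q5, q6}.
Read '0': q0→{q1}, q1→{q1, q4, q6}, q4→{q1}, q5→{q0, q1, q4, q5}, q6→{q5}; now {q0, q1, q4, q5, q6}.
The final set {q0, q1, q4, q5, q6} contains the accepting state q1.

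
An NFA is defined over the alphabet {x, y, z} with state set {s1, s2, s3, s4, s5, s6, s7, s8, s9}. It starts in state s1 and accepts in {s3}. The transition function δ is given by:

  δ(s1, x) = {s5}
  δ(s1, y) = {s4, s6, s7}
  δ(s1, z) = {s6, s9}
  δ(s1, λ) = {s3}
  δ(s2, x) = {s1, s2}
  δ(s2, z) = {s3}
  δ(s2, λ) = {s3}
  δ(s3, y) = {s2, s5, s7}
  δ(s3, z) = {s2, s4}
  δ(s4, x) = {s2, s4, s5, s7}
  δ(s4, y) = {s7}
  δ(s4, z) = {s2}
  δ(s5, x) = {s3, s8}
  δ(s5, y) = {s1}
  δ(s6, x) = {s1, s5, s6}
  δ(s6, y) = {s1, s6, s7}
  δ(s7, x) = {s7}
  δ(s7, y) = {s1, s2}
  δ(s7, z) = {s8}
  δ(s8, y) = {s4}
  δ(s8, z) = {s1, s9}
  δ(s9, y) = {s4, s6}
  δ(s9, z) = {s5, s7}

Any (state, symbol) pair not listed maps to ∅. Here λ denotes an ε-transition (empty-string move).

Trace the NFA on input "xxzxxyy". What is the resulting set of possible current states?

Start: ε-closure({s1}) = {s1, s3}.
Read 'x': s1→{s5}, s3→∅; now {s5}.
Read 'x': s5→{s3, s8}; now {s3, s8}.
Read 'z': s3→{s2, s4}, s8→{s1, s9}; union {s1, s2, s4, s9}; ε-closure = {s1, s2, s3, s4, s9}.
Read 'x': s1→{s5}, s2→{s1, s2}, s3→∅, s4→{s2, s4, s5, s7}, s9→∅; union {s1, s2, s4, s5, s7}; ε-closure = {s1, s2, s3, s4, s5, s7}.
Read 'x': s1→{s5}, s2→{s1, s2}, s3→∅, s4→{s2, s4, s5, s7}, s5→{s3, s8}, s7→{s7}; now {s1, s2, s3, s4, s5, s7, s8}.
Read 'y': s1→{s4, s6, s7}, s2→∅, s3→{s2, s5, s7}, s4→{s7}, s5→{s1}, s7→{s1, s2}, s8→{s4}; union {s1, s2, s4, s5, s6, s7}; ε-closure = {s1, s2, s3, s4, s5, s6, s7}.
Read 'y': s1→{s4, s6, s7}, s2→∅, s3→{s2, s5, s7}, s4→{s7}, s5→{s1}, s6→{s1, s6, s7}, s7→{s1, s2}; union {s1, s2, s4, s5, s6, s7}; ε-closure = {s1, s2, s3, s4, s5, s6, s7}.

{s1, s2, s3, s4, s5, s6, s7}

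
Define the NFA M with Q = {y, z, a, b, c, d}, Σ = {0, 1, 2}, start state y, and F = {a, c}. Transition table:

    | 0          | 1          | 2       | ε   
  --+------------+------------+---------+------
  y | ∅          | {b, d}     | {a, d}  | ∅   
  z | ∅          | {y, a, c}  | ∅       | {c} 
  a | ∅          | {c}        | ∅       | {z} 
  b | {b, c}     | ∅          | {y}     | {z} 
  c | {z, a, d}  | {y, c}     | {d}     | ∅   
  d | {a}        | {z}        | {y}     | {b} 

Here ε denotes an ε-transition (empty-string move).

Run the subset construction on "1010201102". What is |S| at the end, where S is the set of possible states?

5

Start in {y}.
Read '1': y→{b, d}; union {b, d}; ε-closure = {z, b, c, d}.
Read '0': z→∅, b→{b, c}, c→{z, a, d}, d→{a}; now {z, a, b, c, d}.
Read '1': z→{y, a, c}, a→{c}, b→∅, c→{y, c}, d→{z}; now {y, z, a, c}.
Read '0': y→∅, z→∅, a→∅, c→{z, a, d}; union {z, a, d}; ε-closure = {z, a, b, c, d}.
Read '2': z→∅, a→∅, b→{y}, c→{d}, d→{y}; union {y, d}; ε-closure = {y, z, b, c, d}.
Read '0': y→∅, z→∅, b→{b, c}, c→{z, a, d}, d→{a}; now {z, a, b, c, d}.
Read '1': z→{y, a, c}, a→{c}, b→∅, c→{y, c}, d→{z}; now {y, z, a, c}.
Read '1': y→{b, d}, z→{y, a, c}, a→{c}, c→{y, c}; union {y, a, b, c, d}; ε-closure = {y, z, a, b, c, d}.
Read '0': y→∅, z→∅, a→∅, b→{b, c}, c→{z, a, d}, d→{a}; now {z, a, b, c, d}.
Read '2': z→∅, a→∅, b→{y}, c→{d}, d→{y}; union {y, d}; ε-closure = {y, z, b, c, d}.
That set has 5 states.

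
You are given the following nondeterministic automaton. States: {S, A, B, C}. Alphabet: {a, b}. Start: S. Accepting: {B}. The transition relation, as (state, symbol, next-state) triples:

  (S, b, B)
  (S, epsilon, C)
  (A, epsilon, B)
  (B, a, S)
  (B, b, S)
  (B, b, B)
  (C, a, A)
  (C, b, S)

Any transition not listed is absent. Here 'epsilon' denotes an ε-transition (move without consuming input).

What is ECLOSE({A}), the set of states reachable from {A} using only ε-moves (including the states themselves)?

{A, B}

Begin with {A}.
ε-move A → B; add B.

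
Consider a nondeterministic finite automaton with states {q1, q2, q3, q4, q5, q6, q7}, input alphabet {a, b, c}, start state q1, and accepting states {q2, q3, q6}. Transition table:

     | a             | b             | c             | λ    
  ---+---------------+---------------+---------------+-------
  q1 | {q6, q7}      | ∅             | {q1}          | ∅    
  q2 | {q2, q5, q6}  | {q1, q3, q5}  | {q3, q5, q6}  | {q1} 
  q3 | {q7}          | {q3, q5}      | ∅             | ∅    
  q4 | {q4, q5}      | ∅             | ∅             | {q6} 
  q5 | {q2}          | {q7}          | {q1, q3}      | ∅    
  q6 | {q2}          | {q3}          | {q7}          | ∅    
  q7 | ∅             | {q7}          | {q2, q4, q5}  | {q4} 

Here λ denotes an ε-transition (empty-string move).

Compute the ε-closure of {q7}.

Begin with {q7}.
ε-move q7 → q4; add q4.
ε-move q4 → q6; add q6.

{q4, q6, q7}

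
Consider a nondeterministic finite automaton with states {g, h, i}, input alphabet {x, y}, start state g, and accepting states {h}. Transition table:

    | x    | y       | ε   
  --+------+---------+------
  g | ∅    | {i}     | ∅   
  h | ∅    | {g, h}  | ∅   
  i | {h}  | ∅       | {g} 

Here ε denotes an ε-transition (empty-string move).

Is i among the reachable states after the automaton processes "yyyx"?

Start in {g}.
Read 'y': g→{i}; union {i}; ε-closure = {g, i}.
Read 'y': g→{i}, i→∅; union {i}; ε-closure = {g, i}.
Read 'y': g→{i}, i→∅; union {i}; ε-closure = {g, i}.
Read 'x': g→∅, i→{h}; now {h}.
State i is not in {h}.

No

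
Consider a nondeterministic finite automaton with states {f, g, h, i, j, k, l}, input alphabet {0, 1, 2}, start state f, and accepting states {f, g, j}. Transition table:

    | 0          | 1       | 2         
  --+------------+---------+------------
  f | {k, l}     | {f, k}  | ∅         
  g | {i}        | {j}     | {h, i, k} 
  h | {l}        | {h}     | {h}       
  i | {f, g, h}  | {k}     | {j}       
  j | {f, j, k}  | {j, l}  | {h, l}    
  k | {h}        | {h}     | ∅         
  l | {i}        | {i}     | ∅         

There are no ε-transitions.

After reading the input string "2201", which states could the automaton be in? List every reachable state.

∅

Start in {f}.
Read '2': f→∅; now ∅.
The set is empty and remains empty for the remaining 3 symbols.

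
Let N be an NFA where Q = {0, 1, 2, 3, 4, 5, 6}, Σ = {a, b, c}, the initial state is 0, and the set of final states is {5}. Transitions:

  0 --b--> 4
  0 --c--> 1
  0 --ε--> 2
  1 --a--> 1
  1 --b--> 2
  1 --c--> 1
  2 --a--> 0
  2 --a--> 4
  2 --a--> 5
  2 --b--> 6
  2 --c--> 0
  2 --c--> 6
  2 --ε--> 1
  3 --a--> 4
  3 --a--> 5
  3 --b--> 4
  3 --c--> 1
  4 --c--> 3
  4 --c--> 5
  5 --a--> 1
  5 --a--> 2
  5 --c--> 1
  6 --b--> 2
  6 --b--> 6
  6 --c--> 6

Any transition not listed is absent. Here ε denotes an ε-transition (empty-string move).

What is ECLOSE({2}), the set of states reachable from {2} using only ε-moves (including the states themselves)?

Begin with {2}.
ε-move 2 → 1; add 1.

{1, 2}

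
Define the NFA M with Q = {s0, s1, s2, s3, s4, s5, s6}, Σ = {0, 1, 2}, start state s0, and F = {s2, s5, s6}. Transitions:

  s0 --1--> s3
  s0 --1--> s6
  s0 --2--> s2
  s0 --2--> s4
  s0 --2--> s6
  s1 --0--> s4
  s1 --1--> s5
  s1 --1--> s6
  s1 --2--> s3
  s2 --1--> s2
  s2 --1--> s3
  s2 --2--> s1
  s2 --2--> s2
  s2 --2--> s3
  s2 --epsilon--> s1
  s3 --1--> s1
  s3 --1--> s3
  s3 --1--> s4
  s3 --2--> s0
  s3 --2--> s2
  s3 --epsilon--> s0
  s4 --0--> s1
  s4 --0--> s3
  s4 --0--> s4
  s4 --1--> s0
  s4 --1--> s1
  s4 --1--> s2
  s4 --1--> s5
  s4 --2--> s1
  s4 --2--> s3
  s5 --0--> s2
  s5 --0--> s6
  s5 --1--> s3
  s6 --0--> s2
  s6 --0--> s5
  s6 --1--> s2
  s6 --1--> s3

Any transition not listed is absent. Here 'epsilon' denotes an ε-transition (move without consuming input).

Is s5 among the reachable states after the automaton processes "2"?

Start in {s0}.
Read '2': s0→{s2, s4, s6}; union {s2, s4, s6}; ε-closure = {s1, s2, s4, s6}.
State s5 is not in {s1, s2, s4, s6}.

No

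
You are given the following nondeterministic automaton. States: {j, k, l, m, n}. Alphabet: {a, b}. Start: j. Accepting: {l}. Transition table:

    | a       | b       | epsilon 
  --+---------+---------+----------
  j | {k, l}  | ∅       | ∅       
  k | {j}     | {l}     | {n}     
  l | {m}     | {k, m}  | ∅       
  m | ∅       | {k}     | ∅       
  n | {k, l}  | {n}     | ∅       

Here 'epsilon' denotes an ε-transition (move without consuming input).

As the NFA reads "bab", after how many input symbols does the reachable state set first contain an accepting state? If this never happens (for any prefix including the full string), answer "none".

none

Start in {j}.
Read 'b': {j} → ∅.
The set is empty and remains empty for the remaining 2 symbols.
No reachable set along the way intersects F.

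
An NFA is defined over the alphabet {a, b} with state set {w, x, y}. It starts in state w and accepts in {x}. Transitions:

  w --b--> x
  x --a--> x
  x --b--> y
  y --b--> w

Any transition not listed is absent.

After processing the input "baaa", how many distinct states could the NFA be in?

Start in {w}.
Read 'b': w→{x}; now {x}.
Read 'a': x→{x}; now {x}.
Read 'a': x→{x}; now {x}.
Read 'a': x→{x}; now {x}.
That set has 1 state.

1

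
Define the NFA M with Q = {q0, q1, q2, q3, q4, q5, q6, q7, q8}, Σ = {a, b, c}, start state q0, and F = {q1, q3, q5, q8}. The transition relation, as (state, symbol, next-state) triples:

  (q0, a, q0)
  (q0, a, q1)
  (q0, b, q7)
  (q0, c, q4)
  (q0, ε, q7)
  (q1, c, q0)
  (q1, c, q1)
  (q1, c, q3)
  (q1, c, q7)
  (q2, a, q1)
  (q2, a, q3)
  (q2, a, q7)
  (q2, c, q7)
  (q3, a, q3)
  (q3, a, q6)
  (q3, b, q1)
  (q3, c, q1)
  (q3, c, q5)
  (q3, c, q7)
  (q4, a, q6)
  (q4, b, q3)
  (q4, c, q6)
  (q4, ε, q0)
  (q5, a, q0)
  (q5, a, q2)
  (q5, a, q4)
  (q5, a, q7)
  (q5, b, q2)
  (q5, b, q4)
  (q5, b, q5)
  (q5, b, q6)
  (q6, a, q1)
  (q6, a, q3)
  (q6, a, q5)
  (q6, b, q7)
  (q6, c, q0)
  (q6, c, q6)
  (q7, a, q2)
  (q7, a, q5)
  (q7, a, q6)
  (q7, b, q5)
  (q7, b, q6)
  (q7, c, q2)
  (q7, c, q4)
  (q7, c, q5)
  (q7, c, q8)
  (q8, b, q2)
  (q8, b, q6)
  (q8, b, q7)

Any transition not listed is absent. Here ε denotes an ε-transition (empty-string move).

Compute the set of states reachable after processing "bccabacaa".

Start: ε-closure({q0}) = {q0, q7}.
Read 'b': q0→{q7}, q7→{q5, q6}; now {q5, q6, q7}.
Read 'c': q5→∅, q6→{q0, q6}, q7→{q2, q4, q5, q8}; union {q0, q2, q4, q5, q6, q8}; ε-closure = {q0, q2, q4, q5, q6, q7, q8}.
Read 'c': q0→{q4}, q2→{q7}, q4→{q6}, q5→∅, q6→{q0, q6}, q7→{q2, q4, q5, q8}, q8→∅; now {q0, q2, q4, q5, q6, q7, q8}.
Read 'a': q0→{q0, q1}, q2→{q1, q3, q7}, q4→{q6}, q5→{q0, q2, q4, q7}, q6→{q1, q3, q5}, q7→{q2, q5, q6}, q8→∅; now {q0, q1, q2, q3, q4, q5, q6, q7}.
Read 'b': q0→{q7}, q1→∅, q2→∅, q3→{q1}, q4→{q3}, q5→{q2, q4, q5, q6}, q6→{q7}, q7→{q5, q6}; union {q1, q2, q3, q4, q5, q6, q7}; ε-closure = {q0, q1, q2, q3, q4, q5, q6, q7}.
Read 'a': q0→{q0, q1}, q1→∅, q2→{q1, q3, q7}, q3→{q3, q6}, q4→{q6}, q5→{q0, q2, q4, q7}, q6→{q1, q3, q5}, q7→{q2, q5, q6}; now {q0, q1, q2, q3, q4, q5, q6, q7}.
Read 'c': q0→{q4}, q1→{q0, q1, q3, q7}, q2→{q7}, q3→{q1, q5, q7}, q4→{q6}, q5→∅, q6→{q0, q6}, q7→{q2, q4, q5, q8}; now {q0, q1, q2, q3, q4, q5, q6, q7, q8}.
Read 'a': q0→{q0, q1}, q1→∅, q2→{q1, q3, q7}, q3→{q3, q6}, q4→{q6}, q5→{q0, q2, q4, q7}, q6→{q1, q3, q5}, q7→{q2, q5, q6}, q8→∅; now {q0, q1, q2, q3, q4, q5, q6, q7}.
Read 'a': q0→{q0, q1}, q1→∅, q2→{q1, q3, q7}, q3→{q3, q6}, q4→{q6}, q5→{q0, q2, q4, q7}, q6→{q1, q3, q5}, q7→{q2, q5, q6}; now {q0, q1, q2, q3, q4, q5, q6, q7}.

{q0, q1, q2, q3, q4, q5, q6, q7}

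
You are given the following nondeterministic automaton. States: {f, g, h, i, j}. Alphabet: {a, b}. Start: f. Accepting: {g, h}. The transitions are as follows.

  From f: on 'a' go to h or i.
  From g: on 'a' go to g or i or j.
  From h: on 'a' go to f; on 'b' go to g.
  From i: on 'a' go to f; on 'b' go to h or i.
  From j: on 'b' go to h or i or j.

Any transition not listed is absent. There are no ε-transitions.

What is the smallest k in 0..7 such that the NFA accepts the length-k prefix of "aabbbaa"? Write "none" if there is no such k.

1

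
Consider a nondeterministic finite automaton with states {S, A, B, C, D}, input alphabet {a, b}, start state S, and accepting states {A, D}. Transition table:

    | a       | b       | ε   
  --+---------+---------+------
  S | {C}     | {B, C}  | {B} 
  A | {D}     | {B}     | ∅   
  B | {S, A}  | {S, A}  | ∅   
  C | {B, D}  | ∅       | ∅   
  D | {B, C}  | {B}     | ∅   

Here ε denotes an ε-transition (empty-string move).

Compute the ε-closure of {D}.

Begin with {D}.
No ε-moves leave this set, so the closure equals the set itself.

{D}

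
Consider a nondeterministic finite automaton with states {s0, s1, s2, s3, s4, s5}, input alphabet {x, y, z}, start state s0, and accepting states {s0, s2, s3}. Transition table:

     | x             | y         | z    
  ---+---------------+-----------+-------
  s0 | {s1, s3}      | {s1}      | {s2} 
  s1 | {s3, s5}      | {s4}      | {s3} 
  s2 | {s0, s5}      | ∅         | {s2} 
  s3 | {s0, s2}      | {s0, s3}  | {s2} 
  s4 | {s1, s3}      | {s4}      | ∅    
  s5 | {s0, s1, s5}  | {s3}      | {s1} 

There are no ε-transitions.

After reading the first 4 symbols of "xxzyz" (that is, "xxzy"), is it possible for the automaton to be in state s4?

Yes

Start in {s0}.
Read 'x': s0→{s1, s3}; now {s1, s3}.
Read 'x': s1→{s3, s5}, s3→{s0, s2}; now {s0, s2, s3, s5}.
Read 'z': s0→{s2}, s2→{s2}, s3→{s2}, s5→{s1}; now {s1, s2}.
Read 'y': s1→{s4}, s2→∅; now {s4}.
State s4 is in {s4}.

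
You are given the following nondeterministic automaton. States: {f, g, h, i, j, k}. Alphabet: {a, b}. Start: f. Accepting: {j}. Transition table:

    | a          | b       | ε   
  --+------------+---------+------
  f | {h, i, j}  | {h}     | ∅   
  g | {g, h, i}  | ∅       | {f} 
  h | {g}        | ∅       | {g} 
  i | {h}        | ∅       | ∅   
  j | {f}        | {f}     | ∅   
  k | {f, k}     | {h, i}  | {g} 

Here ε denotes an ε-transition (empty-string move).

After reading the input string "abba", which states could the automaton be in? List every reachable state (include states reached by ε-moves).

Start in {f}.
Read 'a': {f} → {f, g, h, i, j}.
Read 'b': {f, g, h, i, j} → {f, g, h}.
Read 'b': {f, g, h} → {f, g, h}.
Read 'a': {f, g, h} → {f, g, h, i, j}.

{f, g, h, i, j}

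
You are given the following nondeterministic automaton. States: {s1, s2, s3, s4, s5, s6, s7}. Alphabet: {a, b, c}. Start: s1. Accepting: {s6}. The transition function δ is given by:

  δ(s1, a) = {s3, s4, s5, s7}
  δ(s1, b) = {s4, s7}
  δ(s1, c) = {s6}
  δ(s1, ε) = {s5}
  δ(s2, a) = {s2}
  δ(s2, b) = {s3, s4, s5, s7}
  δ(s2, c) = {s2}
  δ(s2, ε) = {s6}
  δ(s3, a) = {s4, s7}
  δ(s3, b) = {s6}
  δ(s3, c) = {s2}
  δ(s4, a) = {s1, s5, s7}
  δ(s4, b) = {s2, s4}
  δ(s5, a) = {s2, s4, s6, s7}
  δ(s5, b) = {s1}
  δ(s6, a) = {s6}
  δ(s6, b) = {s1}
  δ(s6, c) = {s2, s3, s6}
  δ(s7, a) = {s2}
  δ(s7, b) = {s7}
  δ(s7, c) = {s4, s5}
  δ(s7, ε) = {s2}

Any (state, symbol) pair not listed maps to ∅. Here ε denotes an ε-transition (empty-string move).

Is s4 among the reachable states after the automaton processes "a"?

Yes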